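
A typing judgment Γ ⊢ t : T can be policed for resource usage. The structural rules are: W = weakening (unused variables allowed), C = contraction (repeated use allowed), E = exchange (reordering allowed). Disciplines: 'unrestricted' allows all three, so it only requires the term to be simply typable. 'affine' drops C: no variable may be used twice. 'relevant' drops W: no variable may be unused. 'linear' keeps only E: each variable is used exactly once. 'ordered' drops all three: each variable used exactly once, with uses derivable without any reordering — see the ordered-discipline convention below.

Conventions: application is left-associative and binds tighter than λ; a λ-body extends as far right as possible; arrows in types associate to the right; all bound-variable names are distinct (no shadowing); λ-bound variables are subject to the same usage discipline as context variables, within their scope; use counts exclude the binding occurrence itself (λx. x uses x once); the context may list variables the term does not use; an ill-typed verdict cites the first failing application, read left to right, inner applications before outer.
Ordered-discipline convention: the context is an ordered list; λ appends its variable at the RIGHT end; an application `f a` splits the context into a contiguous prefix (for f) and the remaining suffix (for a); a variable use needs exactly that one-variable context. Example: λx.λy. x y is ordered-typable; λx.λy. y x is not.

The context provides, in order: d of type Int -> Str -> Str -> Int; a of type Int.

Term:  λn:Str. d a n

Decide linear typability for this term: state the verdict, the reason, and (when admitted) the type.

yes — single use per variable (d, a, n); term : Str -> Str -> Int
variable uses: d: 1×; a: 1×; n (λ-bound): 1×
uses in reading order: d, a, n
typing: well-typed at Str -> Str -> Int
summary: ordered ✓; linear ✓; affine ✓; relevant ✓; unrestricted ✓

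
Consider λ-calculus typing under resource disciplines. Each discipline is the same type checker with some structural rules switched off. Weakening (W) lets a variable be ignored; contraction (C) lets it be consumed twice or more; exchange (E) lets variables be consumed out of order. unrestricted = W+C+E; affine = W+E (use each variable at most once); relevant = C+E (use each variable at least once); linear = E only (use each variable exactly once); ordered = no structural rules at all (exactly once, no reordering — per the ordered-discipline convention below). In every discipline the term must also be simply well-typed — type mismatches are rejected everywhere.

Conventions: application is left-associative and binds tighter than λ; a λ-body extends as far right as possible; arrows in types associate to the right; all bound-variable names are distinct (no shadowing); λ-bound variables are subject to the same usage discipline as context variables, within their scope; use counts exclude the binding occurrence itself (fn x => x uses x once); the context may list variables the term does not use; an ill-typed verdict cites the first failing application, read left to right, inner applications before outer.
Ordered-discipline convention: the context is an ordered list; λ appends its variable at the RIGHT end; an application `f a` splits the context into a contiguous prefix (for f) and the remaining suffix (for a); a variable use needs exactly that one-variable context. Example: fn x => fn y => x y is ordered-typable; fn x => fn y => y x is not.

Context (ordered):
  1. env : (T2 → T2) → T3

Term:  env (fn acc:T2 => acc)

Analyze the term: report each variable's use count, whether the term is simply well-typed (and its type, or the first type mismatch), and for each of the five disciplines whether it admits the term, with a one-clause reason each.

use counts: env: 1×; acc (λ-bound): 1×
use order (left to right): env, acc
typing: well-typed — term : T3
ordered: ✓, env, acc: once each, no exchange needed
linear: ✓, exactly-once usage across env, acc
affine: ✓, none of env, acc used more than once
relevant: ✓, env, acc: all used, weakening unneeded
unrestricted: ✓, simply typable at T3; W, C, E all held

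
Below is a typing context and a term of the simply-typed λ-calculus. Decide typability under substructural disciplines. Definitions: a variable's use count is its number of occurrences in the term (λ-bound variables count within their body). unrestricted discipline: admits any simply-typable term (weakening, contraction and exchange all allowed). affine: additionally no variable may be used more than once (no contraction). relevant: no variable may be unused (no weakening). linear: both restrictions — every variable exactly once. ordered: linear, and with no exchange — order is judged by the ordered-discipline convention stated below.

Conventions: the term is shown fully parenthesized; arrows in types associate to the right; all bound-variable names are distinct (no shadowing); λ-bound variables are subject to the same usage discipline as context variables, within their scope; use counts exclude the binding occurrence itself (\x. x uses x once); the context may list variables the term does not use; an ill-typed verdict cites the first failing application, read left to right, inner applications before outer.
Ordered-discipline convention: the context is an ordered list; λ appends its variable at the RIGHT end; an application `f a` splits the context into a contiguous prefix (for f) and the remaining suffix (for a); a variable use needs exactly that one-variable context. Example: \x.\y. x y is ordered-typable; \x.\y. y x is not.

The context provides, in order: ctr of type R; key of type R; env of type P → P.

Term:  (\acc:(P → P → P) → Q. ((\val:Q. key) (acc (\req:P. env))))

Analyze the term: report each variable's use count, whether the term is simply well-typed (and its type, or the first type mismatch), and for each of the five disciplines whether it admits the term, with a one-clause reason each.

counts: ctr=0, key=1, env=1, acc [bound]=1, val [bound]=0, req [bound]=0
use order (left to right): key, acc, env
typing: ✓ — ((P → P → P) → Q) → R
ordered ✗ (ctr, val, req left unused)
linear ✗ (ctr, val, req left unused)
affine ✓ (ctr, key, env, acc, val, req: no repeats, contraction unneeded)
relevant ✗ (ctr, val, req left unused)
unrestricted ✓ (well-typed at ((P → P → P) → Q) → R; no restrictions here)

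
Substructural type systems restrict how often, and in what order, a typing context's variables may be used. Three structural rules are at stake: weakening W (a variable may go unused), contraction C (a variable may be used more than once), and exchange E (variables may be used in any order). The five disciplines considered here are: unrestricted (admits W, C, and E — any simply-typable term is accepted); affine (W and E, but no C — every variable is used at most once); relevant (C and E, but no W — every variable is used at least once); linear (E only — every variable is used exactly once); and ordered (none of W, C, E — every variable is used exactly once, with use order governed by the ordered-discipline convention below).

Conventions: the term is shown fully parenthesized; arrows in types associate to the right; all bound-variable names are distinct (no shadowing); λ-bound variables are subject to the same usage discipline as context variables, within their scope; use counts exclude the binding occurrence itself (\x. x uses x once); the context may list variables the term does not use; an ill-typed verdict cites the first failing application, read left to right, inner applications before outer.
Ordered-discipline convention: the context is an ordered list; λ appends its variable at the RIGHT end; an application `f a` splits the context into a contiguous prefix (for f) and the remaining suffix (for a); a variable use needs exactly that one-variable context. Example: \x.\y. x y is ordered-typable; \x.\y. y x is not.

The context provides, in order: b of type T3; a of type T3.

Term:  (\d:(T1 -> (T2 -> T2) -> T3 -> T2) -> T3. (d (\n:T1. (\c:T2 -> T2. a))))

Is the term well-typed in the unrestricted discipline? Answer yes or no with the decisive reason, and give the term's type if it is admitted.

no — fails simple typing
use counts: b: 0; a: 1; d (λ-bound): 1; n (λ-bound): 0; c (λ-bound): 0
order of uses: d, a
typing: ill-typed: argument of type T1 -> (T2 -> T2) -> T3 where T1 -> (T2 -> T2) -> T3 -> T2 is required
per-discipline verdicts: ordered ✗ | linear ✗ | affine ✗ | relevant ✗ | unrestricted ✗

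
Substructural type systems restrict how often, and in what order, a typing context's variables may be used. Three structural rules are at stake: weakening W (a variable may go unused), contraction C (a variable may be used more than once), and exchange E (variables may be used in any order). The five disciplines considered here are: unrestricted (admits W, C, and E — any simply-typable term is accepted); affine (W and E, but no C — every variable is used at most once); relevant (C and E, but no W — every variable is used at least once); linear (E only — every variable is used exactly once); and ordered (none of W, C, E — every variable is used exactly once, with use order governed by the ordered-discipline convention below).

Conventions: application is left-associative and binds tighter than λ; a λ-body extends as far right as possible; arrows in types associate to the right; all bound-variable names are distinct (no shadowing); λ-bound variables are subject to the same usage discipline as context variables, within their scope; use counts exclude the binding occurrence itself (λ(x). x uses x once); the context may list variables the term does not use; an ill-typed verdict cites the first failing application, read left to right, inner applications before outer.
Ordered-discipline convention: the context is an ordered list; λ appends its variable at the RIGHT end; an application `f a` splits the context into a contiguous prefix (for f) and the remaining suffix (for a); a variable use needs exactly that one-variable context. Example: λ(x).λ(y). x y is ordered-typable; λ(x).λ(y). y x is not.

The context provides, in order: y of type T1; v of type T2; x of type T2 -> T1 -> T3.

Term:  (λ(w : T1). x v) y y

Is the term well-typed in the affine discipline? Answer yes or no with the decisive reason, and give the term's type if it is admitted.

no — uses contraction: y ×2
counts: y: 2×, v: 1×, x: 1×, w [bound]: 0×
left-to-right use order: x, v, y, y
typing: the term checks, with type T3
per-discipline verdicts: ordered ✗ | linear ✗ | affine ✗ | relevant ✗ | unrestricted ✓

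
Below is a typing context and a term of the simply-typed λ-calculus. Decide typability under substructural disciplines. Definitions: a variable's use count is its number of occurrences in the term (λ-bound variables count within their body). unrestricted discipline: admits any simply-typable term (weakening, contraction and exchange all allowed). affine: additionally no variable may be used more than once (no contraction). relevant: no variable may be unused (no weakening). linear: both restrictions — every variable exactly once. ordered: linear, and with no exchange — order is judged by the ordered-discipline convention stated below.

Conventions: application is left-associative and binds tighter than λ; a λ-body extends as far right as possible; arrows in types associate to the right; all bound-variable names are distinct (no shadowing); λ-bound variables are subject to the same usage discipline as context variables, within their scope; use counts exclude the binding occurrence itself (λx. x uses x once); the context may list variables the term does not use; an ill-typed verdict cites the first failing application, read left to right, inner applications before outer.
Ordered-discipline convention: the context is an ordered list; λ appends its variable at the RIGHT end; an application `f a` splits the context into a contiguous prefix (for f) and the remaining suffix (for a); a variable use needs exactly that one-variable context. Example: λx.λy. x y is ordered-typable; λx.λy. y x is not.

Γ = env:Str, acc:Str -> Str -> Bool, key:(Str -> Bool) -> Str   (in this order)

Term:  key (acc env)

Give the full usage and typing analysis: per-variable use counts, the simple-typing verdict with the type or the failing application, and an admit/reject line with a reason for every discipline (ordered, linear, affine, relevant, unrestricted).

counts: env: 1, acc: 1, key: 1
order of uses: key, acc, env
typing: well-typed at Str
ordered: ✗, use order key, acc, env needs exchange
linear: ✓, env, acc, key: one use apiece
affine: ✓, env, acc, key: no repeats, contraction unneeded
relevant: ✓, at least one use each (env, acc, key)
unrestricted: ✓, typability at Str is all that's needed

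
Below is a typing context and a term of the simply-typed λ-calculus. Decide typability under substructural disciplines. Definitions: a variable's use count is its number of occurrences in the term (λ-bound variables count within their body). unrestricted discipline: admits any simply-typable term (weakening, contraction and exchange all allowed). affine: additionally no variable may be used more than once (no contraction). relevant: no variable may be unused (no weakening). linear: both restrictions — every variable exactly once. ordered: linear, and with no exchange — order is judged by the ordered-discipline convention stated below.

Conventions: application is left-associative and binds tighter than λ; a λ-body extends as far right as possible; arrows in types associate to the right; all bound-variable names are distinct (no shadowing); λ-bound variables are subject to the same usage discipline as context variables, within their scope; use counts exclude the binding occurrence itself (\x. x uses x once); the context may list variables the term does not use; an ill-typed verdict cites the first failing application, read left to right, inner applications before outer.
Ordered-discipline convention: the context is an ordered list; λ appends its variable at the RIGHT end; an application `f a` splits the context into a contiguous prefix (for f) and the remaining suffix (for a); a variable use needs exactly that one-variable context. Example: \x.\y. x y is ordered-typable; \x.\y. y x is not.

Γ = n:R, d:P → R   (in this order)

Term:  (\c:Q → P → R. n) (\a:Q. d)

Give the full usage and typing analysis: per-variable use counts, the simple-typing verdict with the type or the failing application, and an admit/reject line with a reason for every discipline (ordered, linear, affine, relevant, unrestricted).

counts: n: 1, d: 1, c (λ-bound): 0, a (λ-bound): 0
order of uses: n, d
typing: well-typed — term : R
ordered: ✗ — c, a left unused
linear: ✗ — c, a left unused
affine: ✓ — at most one use each (n, d, c, a)
relevant: ✗ — c, a left unused
unrestricted: ✓ — typability at R is all that's needed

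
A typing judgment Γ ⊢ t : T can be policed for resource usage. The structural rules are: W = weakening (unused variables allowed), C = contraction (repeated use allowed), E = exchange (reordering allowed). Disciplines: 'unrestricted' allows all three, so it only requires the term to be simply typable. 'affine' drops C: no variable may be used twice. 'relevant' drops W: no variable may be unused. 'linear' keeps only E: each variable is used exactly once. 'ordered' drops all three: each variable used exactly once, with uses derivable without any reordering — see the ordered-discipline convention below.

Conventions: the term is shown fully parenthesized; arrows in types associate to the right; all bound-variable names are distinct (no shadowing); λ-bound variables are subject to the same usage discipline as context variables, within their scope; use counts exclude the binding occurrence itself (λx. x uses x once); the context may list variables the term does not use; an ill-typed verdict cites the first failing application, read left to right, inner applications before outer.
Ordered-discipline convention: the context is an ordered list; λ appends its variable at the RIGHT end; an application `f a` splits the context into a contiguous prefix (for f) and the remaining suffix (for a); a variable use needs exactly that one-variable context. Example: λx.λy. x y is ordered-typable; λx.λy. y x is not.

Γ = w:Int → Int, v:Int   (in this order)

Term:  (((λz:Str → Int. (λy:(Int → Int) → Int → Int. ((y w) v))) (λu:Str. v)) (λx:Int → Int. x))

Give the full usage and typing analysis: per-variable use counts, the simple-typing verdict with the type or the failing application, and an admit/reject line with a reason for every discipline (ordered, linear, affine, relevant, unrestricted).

variable uses: w: 1, v: 2, z (λ-bound): 0, y (λ-bound): 1, u (λ-bound): 0, x (λ-bound): 1
order of uses: y, w, v, v, x
typing: well-typed at Int
ordered ✗ (v ×2 used more than once (contraction); z, u left unused)
linear ✗ (v ×2 used more than once (contraction); z, u left unused)
affine ✗ (v ×2 used more than once (contraction))
relevant ✗ (z, u left unused)
unrestricted ✓ (typability at Int is all that's needed)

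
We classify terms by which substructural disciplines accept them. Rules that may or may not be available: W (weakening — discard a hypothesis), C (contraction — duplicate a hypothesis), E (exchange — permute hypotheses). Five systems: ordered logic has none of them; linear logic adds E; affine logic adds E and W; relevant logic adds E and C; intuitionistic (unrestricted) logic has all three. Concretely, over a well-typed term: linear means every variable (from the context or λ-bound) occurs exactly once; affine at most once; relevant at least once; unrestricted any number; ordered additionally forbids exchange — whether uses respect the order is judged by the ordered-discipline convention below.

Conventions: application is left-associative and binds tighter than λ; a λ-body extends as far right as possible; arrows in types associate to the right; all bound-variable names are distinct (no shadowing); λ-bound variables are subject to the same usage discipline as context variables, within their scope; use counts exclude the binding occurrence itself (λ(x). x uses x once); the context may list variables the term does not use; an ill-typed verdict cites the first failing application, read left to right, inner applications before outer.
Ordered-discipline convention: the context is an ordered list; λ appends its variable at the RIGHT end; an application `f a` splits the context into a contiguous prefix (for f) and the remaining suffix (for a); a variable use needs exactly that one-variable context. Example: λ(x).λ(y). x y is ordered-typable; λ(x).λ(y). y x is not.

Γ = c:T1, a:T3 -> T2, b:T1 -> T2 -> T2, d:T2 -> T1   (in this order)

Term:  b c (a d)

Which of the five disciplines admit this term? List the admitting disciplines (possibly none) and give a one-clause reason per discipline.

admitting disciplines: none
use counts: c ×1; a ×1; b ×1; d ×1
left-to-right use order: b, c, a, d
typing: ill-typed: an application expects T3 but receives T2 -> T1
ordered: ✗, fails simple typing
linear: ✗, a type mismatch blocks all five
affine: ✗, the type mismatch rejects it
relevant: ✗, not simply typable
unrestricted: ✗, fails simple typing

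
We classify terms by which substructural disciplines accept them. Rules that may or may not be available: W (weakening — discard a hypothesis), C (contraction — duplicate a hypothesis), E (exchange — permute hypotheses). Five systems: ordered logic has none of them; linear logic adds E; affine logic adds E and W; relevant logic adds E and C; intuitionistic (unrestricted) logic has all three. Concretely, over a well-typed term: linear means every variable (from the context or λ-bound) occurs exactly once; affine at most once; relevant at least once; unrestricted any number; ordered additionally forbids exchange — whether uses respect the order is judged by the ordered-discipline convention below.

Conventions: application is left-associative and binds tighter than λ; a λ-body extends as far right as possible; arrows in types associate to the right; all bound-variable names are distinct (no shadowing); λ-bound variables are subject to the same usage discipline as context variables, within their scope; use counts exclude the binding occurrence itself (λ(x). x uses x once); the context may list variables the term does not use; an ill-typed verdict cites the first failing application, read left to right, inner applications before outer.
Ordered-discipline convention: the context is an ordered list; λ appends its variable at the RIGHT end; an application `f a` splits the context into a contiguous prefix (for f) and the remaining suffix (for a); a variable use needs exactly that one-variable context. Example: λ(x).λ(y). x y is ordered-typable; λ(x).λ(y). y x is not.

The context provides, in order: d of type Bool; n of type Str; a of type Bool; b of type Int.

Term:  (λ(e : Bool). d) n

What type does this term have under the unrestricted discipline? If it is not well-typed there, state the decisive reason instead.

not well-typed under unrestricted — a type mismatch blocks all five
use counts: d: 1×; n: 1×; a: 0×; b: 0×; e [bound]: 0×
use order (left to right): d, n
typing: ill-typed: argument of type Str where Bool is required
per-discipline verdicts: ordered ✗ | linear ✗ | affine ✗ | relevant ✗ | unrestricted ✗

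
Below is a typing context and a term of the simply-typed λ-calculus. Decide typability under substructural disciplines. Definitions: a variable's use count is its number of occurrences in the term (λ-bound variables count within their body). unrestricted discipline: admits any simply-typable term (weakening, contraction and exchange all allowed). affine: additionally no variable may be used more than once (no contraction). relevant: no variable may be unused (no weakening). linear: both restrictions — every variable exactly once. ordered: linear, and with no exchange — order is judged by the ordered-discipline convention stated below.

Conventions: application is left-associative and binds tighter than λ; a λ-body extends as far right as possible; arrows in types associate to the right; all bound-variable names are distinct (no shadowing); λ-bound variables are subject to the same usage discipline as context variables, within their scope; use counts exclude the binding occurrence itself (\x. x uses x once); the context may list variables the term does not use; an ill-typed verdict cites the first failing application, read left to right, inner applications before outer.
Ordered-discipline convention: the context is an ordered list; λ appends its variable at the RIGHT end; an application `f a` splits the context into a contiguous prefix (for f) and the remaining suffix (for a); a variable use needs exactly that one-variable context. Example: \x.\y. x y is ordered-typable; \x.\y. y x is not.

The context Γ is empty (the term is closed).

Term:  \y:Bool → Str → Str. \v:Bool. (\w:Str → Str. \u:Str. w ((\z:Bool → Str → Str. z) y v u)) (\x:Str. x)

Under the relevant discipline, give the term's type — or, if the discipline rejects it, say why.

term : (Bool → Str → Str) → Bool → Str → Str
usage: y (λ-bound) ×1, v (λ-bound) ×1, w (λ-bound) ×1, u (λ-bound) ×1, z (λ-bound) ×1, x (λ-bound) ×1
uses in reading order: w, z, y, v, u, x
typing: the term checks, with type (Bool → Str → Str) → Bool → Str → Str
across the five disciplines: ordered ✗ | linear ✓ | affine ✓ | relevant ✓ | unrestricted ✓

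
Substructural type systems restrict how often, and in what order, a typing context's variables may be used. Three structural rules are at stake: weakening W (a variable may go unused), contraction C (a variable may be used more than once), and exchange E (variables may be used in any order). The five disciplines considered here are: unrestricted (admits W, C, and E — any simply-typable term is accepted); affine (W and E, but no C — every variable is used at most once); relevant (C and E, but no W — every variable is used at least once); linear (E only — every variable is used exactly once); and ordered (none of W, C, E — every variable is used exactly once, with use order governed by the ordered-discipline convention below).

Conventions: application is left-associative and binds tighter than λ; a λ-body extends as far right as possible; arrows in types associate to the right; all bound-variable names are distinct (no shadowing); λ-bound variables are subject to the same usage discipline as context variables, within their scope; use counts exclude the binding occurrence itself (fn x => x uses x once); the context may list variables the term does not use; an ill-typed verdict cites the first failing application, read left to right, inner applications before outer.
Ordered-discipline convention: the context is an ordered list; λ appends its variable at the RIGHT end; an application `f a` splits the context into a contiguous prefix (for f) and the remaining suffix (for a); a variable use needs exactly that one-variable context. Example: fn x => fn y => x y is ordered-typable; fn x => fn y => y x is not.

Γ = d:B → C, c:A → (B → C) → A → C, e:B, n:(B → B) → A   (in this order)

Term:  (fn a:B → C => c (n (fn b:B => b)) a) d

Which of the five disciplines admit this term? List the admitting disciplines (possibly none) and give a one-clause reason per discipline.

admitted by: affine, unrestricted
usage: d ×1; c ×1; e ×0; n ×1; a [bound] ×1; b [bound] ×1
uses in reading order: c, n, b, a, d
typing: well-typed — term : A → C
ordered ✗ (e never used (weakening))
linear ✗ (e never used (weakening))
affine ✓ (at most one use each (d, c, e, n, a, b))
relevant ✗ (e never used (weakening))
unrestricted ✓ (type-checks (A → C) and nothing is barred)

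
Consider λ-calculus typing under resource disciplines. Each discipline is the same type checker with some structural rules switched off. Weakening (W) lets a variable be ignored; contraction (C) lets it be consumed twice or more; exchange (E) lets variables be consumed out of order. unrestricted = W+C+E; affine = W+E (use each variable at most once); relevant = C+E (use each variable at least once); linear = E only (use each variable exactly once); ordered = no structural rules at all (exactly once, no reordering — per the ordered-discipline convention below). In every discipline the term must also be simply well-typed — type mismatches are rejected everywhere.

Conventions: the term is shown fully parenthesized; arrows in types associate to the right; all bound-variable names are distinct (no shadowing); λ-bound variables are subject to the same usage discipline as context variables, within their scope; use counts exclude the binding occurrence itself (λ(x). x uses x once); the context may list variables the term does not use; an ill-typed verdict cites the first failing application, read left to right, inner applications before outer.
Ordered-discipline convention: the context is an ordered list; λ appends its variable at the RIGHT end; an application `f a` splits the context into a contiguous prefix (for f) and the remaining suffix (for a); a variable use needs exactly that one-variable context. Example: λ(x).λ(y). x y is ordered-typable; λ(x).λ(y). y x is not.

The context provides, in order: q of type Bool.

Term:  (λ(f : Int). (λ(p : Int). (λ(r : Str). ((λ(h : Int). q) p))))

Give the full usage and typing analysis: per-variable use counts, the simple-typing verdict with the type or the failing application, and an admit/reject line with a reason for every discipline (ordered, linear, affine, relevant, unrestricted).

variable uses: q ×1, f [bound] ×0, p [bound] ×1, r [bound] ×0, h [bound] ×0
order of uses: q, p
typing: the term checks, with type Int → Int → Str → Bool
ordered: ✗ — unused: f, r, h — weakening required
linear: ✗ — unused: f, r, h — weakening required
affine: ✓ — at most one use each (q, f, p, r, h)
relevant: ✗ — unused: f, r, h — weakening required
unrestricted: ✓ — type-checks (Int → Int → Str → Bool) and nothing is barred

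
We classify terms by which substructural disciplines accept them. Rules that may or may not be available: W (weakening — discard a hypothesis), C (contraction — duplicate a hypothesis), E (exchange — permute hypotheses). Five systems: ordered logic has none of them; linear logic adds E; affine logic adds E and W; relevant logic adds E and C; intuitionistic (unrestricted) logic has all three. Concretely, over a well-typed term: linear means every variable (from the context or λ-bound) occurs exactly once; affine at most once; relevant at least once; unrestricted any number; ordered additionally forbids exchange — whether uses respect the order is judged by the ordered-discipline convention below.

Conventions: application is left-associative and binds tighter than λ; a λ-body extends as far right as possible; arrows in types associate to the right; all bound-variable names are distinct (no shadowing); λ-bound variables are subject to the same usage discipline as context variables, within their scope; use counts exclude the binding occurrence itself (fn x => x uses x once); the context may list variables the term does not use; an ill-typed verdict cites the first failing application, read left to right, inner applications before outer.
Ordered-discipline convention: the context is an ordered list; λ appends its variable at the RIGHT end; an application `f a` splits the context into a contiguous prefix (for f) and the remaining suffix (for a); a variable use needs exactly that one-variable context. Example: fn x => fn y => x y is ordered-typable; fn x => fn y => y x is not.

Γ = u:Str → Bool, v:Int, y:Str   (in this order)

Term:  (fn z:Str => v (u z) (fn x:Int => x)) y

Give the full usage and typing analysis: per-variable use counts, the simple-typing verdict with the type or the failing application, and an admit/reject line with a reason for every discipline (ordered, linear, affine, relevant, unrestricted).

counts: u=1, v=1, y=1, z (λ-bound)=1, x (λ-bound)=1
left-to-right use order: v, u, z, x, y
typing: ill-typed: can't apply a value of type Int
ordered: ✗, the type mismatch rejects it
linear: ✗, not simply typable
affine: ✗, fails simple typing
relevant: ✗, a type mismatch blocks all five
unrestricted: ✗, the type mismatch rejects it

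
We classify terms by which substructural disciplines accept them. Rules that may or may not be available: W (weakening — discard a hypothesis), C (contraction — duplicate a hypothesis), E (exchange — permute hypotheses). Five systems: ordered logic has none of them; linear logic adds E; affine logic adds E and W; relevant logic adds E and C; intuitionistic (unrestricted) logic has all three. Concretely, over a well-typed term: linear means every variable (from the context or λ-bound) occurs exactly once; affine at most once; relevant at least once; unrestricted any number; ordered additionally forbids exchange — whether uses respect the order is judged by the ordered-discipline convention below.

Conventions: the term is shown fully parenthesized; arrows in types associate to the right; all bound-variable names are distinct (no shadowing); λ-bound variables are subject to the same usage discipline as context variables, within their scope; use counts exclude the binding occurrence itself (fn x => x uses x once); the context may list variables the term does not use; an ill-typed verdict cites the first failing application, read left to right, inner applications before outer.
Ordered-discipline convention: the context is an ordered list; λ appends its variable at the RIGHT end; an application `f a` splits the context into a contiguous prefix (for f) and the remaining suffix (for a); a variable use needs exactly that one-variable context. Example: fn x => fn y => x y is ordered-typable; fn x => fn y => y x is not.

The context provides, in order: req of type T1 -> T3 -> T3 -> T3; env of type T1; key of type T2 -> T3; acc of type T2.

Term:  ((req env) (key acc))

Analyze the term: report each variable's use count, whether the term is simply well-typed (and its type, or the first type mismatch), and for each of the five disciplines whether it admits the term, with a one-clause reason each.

use counts: req: 1, env: 1, key: 1, acc: 1
uses in reading order: req, env, key, acc
typing: ✓ — T3 -> T3
ordered ✓ (single-use (req, env, key, acc), ordered derivation ok)
linear ✓ (req, env, key, acc: one use apiece)
affine ✓ (none of req, env, key, acc used more than once)
relevant ✓ (every one of req, env, key, acc appears)
unrestricted ✓ (type-checks (T3 -> T3) and nothing is barred)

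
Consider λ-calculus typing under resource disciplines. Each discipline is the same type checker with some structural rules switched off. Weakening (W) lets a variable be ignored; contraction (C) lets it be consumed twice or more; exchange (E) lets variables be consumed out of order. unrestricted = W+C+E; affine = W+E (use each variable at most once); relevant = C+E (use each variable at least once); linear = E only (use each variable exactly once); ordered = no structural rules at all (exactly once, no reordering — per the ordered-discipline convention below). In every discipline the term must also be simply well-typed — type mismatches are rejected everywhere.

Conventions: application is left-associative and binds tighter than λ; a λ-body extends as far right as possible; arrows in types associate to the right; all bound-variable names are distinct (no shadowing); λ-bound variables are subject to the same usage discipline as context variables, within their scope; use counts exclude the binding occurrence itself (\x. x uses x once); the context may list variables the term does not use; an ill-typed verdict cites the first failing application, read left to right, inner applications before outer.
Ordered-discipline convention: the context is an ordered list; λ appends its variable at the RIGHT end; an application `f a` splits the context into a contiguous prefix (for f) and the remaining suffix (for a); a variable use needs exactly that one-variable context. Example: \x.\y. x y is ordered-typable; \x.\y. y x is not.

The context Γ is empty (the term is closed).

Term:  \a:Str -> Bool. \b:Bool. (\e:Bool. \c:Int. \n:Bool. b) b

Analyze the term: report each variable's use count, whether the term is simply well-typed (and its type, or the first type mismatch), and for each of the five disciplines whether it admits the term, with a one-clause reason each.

usage: a [bound] ×0; b [bound] ×2; e [bound] ×0; c [bound] ×0; n [bound] ×0
uses in reading order: b, b
typing: well-typed — term : (Str -> Bool) -> Bool -> Int -> Bool -> Bool
ordered ✗ (b ×2 used more than once (contraction); a, e, c, n never used (weakening))
linear ✗ (b ×2 used more than once (contraction); a, e, c, n never used (weakening))
affine ✗ (b ×2 used more than once (contraction))
relevant ✗ (a, e, c, n never used (weakening))
unrestricted ✓ (type-checks ((Str -> Bool) -> Bool -> Int -> Bool -> Bool) and nothing is barred)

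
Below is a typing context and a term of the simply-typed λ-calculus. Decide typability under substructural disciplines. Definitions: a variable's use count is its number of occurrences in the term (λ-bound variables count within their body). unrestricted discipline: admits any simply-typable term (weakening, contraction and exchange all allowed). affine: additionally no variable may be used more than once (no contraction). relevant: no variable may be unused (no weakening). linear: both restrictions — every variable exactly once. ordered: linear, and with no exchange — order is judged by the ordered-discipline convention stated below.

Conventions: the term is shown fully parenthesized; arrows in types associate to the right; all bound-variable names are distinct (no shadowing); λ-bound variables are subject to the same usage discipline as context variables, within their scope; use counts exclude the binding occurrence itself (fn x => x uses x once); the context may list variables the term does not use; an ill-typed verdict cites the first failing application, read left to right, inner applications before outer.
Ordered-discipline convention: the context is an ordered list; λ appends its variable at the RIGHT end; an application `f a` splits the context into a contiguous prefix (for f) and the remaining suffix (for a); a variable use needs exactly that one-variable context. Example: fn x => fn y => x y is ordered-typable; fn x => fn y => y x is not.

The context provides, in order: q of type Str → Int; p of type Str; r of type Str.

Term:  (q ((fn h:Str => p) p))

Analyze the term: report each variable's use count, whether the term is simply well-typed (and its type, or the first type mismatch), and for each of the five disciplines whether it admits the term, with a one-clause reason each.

variable uses: q ×1, p ×2, r ×0, h [bound] ×0
left-to-right use order: q, p, p
typing: the term checks, with type Int
ordered: ✗, p ×2 used more than once (contraction); needs weakening: r, h unused
linear: ✗, p ×2 used more than once (contraction); needs weakening: r, h unused
affine: ✗, p ×2 used more than once (contraction)
relevant: ✗, needs weakening: r, h unused
unrestricted: ✓, typability at Int is all that's needed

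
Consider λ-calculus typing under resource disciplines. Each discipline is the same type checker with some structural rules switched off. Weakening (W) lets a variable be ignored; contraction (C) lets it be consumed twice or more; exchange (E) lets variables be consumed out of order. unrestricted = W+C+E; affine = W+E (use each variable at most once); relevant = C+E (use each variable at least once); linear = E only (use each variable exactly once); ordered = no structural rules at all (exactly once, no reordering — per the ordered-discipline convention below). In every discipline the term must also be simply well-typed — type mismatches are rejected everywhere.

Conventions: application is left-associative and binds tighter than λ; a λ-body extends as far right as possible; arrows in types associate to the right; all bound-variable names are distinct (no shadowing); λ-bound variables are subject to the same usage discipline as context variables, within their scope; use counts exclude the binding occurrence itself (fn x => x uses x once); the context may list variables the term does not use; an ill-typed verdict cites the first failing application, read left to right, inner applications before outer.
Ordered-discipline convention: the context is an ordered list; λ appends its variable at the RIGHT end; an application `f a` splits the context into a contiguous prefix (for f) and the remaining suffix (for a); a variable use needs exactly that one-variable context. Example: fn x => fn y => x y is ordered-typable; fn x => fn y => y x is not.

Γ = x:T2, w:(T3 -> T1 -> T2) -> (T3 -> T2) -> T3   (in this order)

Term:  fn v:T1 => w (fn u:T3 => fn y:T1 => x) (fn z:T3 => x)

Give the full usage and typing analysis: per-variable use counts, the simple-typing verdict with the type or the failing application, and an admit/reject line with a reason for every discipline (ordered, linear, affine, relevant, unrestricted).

counts: x ×2; w ×1; v (λ-bound) ×0; u (λ-bound) ×0; y (λ-bound) ×0; z (λ-bound) ×0
order of uses: w, x, x
typing: well-typed — term : T1 -> T3
ordered ✗ (repeated use of x ×2; needs weakening: v, u, y, z unused)
linear ✗ (repeated use of x ×2; needs weakening: v, u, y, z unused)
affine ✗ (repeated use of x ×2)
relevant ✗ (needs weakening: v, u, y, z unused)
unrestricted ✓ (simply typable at T1 -> T3; W, C, E all held)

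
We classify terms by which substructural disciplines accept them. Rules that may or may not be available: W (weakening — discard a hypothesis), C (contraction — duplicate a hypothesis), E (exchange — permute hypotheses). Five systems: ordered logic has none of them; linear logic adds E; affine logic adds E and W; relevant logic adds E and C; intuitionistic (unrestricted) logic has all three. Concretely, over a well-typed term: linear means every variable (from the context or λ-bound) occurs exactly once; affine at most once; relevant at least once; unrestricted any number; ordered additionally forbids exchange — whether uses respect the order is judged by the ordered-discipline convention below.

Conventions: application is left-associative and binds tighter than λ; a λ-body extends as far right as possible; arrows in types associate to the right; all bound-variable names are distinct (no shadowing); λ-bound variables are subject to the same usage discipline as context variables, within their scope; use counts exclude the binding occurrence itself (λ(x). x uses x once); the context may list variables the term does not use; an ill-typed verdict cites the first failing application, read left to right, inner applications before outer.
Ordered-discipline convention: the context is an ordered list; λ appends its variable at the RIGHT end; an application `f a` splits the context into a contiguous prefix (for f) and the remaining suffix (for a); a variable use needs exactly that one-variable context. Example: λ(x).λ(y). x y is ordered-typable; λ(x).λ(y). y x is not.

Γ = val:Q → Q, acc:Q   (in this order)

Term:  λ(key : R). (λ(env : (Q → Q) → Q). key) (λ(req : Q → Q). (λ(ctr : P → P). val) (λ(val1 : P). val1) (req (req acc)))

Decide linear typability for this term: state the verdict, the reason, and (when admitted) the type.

no — repeated use of req ×2; env, ctr never used (weakening)
usage: val=1, acc=1, key (λ-bound)=1, env (λ-bound)=0, req (λ-bound)=2, ctr (λ-bound)=0, val1 (λ-bound)=1
uses in reading order: key, val, val1, req, req, acc
typing: ✓ — R → R
per-discipline verdicts: ordered ✗, linear ✗, affine ✗, relevant ✗, unrestricted ✓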